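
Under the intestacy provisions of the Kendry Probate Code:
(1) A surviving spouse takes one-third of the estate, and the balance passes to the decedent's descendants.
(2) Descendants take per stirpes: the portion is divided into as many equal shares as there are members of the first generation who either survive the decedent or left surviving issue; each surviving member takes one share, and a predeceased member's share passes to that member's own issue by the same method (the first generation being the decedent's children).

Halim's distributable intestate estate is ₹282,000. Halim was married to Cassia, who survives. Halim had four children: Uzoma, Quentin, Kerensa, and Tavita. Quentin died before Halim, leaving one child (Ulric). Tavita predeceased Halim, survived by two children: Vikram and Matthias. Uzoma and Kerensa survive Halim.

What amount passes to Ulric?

Cassia takes one-third of ₹282,000 = ₹94,000. The remaining ₹188,000 passes to the descendants.
The descendants' portion (₹188,000) is divided into 4 shares of ₹47,000: Uzoma and Kerensa each take ₹47,000; Quentin's ₹47,000 share passes to Quentin's issue; Tavita's ₹47,000 share passes to Tavita's issue.
Quentin's share (₹47,000) passes entirely to Ulric.
Tavita's share (₹47,000) is divided into 2 shares of ₹23,500: Vikram and Matthias each take ₹23,500.

Ulric receives ₹47,000.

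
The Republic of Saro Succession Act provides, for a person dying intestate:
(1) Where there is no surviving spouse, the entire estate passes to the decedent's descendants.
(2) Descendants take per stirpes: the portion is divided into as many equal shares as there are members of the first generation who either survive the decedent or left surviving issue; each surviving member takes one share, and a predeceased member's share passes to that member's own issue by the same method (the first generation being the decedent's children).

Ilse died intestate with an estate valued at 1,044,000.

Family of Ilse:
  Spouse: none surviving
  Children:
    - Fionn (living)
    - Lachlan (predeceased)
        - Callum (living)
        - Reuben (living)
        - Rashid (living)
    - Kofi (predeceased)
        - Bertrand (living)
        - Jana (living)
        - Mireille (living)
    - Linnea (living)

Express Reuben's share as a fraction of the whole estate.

Reuben receives 1/12 of the estate.

The entire 1,044,000 passes to the descendants.
That amount (1,044,000) is divided into 4 shares of 261,000: Fionn and Linnea each take 261,000; Lachlan's 261,000 share passes to Lachlan's issue; Kofi's 261,000 share passes to Kofi's issue.
Lachlan's share (261,000) is divided into 3 shares of 87,000: Callum, Reuben, and Rashid each take 87,000.
Kofi's share (261,000) is divided into 3 shares of 87,000: Bertrand, Jana, and Mireille each take 87,000.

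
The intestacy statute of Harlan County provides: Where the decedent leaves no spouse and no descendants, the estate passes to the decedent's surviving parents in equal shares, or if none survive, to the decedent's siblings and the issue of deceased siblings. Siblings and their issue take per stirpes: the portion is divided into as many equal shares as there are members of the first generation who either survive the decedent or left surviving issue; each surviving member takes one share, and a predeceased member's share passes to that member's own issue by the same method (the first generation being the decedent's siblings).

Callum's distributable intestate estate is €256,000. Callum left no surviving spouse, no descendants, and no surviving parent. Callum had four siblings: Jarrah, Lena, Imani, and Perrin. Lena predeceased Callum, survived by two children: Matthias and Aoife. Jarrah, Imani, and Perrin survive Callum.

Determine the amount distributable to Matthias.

Matthias receives €32,000.

The entire €256,000 passes to the siblings and their issue.
That amount (€256,000) is divided into 4 shares of €64,000: Jarrah, Imani, and Perrin each take €64,000; Lena's €64,000 share passes to Lena's issue.
Lena's share (€64,000) is divided into 2 shares of €32,000: Matthias and Aoife each take €32,000.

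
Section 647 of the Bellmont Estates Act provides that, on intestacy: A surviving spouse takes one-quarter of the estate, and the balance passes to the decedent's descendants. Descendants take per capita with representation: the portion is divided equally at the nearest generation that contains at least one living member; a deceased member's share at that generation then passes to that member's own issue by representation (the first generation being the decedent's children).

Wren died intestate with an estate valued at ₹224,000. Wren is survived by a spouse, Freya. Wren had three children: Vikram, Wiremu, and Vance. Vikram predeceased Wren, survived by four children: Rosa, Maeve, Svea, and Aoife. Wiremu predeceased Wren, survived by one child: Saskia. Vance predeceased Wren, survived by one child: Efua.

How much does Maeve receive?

Freya takes one-quarter of ₹224,000 = ₹56,000. The remaining ₹168,000 passes to the descendants.
No child survives, so the initial division is made at the grandchildren's generation.
The descendants' portion (₹168,000) is divided into 6 shares of ₹28,000: Rosa, Maeve, Svea, Aoife, Saskia, and Efua each take ₹28,000.

Maeve receives ₹28,000.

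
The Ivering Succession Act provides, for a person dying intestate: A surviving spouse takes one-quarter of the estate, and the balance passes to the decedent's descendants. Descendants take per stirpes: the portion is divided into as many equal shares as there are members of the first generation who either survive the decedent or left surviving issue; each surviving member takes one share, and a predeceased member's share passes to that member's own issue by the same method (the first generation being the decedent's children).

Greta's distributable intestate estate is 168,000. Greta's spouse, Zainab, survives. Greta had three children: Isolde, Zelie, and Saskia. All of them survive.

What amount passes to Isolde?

Isolde receives 42,000.

Zainab takes one-quarter of 168,000 = 42,000. The remaining 126,000 passes to the descendants.
The descendants' portion (126,000) is divided into 3 shares of 42,000: Isolde, Zelie, and Saskia each take 42,000.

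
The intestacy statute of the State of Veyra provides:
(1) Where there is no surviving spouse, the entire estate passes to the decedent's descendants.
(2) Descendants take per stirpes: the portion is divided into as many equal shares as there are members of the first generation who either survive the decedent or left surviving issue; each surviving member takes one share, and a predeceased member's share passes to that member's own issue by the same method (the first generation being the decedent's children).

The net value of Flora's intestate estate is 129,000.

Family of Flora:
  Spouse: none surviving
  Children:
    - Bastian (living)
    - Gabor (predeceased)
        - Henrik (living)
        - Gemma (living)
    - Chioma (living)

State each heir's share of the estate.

Bastian: 43,000; Henrik: 21,500; Gemma: 21,500; Chioma: 43,000

The entire 129,000 passes to the descendants.
That amount (129,000) is divided into 3 shares of 43,000: Bastian and Chioma each take 43,000; Gabor's 43,000 share passes to Gabor's issue.
Gabor's share (43,000) is divided into 2 shares of 21,500: Henrik and Gemma each take 21,500.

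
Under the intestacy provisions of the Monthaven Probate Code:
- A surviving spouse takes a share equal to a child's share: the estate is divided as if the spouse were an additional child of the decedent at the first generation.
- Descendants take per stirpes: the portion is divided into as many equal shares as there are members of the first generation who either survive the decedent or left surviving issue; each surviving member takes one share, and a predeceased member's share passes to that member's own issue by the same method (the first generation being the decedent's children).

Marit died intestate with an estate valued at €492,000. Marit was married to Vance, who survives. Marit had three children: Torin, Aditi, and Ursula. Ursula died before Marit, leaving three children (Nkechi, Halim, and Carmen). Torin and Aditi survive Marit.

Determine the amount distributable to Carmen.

The spouse counts as an additional share at the children's level, so there are 4 primary shares of €123,000. Vance takes one such share (€123,000).
The children's combined portion (€369,000) is divided into 3 shares of €123,000: Torin and Aditi each take €123,000; Ursula's €123,000 share passes to Ursula's issue.
Ursula's share (€123,000) is divided into 3 shares of €41,000: Nkechi, Halim, and Carmen each take €41,000.

Carmen receives €41,000.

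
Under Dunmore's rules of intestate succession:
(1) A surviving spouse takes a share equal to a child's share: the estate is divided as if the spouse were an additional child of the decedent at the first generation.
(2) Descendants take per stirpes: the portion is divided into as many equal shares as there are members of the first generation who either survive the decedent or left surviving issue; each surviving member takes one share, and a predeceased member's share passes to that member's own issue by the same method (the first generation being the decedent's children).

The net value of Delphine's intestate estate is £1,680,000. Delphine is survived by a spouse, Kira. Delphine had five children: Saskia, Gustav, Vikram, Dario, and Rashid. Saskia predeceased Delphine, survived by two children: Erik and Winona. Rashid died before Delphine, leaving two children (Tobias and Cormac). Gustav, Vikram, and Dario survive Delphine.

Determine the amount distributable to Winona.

The spouse counts as an additional share at the children's level, so there are 6 primary shares of £280,000. Kira takes one such share (£280,000).
The children's combined portion (£1,400,000) is divided into 5 shares of £280,000: Gustav, Vikram, and Dario each take £280,000; Saskia's £280,000 share passes to Saskia's issue; Rashid's £280,000 share passes to Rashid's issue.
Saskia's share (£280,000) is divided into 2 shares of £140,000: Erik and Winona each take £140,000.
Rashid's share (£280,000) is divided into 2 shares of £140,000: Tobias and Cormac each take £140,000.

Winona receives £140,000.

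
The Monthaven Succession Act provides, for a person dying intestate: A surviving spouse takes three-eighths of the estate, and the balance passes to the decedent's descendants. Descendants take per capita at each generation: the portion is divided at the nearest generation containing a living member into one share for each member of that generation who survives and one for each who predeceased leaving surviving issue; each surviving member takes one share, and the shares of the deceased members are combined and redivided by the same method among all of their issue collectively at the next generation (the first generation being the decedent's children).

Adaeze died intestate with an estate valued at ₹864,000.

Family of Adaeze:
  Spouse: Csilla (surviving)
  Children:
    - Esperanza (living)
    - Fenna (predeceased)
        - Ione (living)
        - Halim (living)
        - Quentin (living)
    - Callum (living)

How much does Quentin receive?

Quentin receives ₹60,000.

Csilla takes three-eighths of ₹864,000 = ₹324,000. The remaining ₹540,000 passes to the descendants.
The descendants' portion (₹540,000) is divided at the children's generation into 3 shares of ₹180,000. Esperanza and Callum each take ₹180,000. The remaining share for the deceased Fenna (₹180,000) is carried to the next generation.
That pool (₹180,000) is divided at the grandchildren's generation equally among Ione, Halim, and Quentin: ₹60,000 each.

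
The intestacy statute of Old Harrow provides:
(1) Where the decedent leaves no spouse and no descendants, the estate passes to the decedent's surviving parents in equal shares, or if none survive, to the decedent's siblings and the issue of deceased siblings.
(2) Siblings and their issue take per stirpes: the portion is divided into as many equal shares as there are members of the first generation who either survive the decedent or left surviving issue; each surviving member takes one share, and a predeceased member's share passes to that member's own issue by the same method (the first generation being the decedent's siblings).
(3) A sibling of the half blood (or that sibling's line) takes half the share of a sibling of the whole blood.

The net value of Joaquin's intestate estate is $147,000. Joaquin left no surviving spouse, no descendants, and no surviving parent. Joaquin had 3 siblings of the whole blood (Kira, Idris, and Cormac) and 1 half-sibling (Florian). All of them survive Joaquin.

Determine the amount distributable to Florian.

The entire $147,000 passes to the siblings and their issue.
Counting each half-blood sibling's line as half a unit, there are 7/2 units in $147,000, so one unit is $42,000. Whole-blood lines (Kira, Idris, and Cormac) take $42,000 each; half-blood lines (Florian) take $21,000 each.

Florian receives $21,000.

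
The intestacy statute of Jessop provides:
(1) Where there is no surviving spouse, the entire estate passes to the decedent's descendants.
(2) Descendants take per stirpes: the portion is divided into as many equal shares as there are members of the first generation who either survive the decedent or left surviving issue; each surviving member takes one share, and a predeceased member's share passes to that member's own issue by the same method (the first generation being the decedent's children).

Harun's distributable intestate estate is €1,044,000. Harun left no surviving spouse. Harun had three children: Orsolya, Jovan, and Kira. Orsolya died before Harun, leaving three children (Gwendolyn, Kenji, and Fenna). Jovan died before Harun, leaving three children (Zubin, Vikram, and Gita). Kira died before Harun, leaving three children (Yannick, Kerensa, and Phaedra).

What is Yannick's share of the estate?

The entire €1,044,000 passes to the descendants.
That amount (€1,044,000) is divided into 3 shares of €348,000: Orsolya's €348,000 share passes to Orsolya's issue; Jovan's €348,000 share passes to Jovan's issue; Kira's €348,000 share passes to Kira's issue.
Orsolya's share (€348,000) is divided into 3 shares of €116,000: Gwendolyn, Kenji, and Fenna each take €116,000.
Jovan's share (€348,000) is divided into 3 shares of €116,000: Zubin, Vikram, and Gita each take €116,000.
Kira's share (€348,000) is divided into 3 shares of €116,000: Yannick, Kerensa, and Phaedra each take €116,000.

Yannick receives €116,000.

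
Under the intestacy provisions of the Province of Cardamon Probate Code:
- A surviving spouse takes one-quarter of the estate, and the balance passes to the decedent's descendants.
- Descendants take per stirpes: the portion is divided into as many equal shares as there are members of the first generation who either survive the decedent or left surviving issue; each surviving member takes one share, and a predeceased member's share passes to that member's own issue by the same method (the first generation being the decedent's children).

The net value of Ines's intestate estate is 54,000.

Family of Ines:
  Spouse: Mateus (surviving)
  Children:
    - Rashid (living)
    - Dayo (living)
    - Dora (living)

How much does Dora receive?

Dora receives 13,500.

Mateus takes one-quarter of 54,000 = 13,500. The remaining 40,500 passes to the descendants.
The descendants' portion (40,500) is divided into 3 shares of 13,500: Rashid, Dayo, and Dora each take 13,500.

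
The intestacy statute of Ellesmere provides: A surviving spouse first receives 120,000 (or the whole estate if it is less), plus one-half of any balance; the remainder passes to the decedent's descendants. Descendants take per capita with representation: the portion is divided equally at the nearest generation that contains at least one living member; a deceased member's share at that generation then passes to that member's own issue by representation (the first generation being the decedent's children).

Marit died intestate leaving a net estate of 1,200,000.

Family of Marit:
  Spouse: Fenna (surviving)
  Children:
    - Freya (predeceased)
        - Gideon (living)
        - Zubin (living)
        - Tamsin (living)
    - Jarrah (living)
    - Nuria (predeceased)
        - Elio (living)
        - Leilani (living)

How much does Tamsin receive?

Fenna first takes 120,000, leaving a balance of 1,080,000. Fenna then takes one-half of the balance (540,000), for a total of 660,000. The remaining 540,000 passes to the descendants.
The descendants' portion (540,000) is divided into 3 shares of 180,000: Jarrah takes 180,000; Freya's 180,000 share passes to Freya's issue; Nuria's 180,000 share passes to Nuria's issue.
Freya's share (180,000) is divided into 3 shares of 60,000: Gideon, Zubin, and Tamsin each take 60,000.
Nuria's share (180,000) is divided into 2 shares of 90,000: Elio and Leilani each take 90,000.

Tamsin receives 60,000.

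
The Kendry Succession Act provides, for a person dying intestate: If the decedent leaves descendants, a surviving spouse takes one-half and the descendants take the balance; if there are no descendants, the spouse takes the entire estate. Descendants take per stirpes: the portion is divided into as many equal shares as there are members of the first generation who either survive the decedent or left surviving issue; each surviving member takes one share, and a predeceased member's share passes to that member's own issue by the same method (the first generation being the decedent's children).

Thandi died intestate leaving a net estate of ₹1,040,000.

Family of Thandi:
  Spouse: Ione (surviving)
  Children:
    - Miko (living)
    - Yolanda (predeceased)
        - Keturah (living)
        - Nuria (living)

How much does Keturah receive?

Ione takes one-half of ₹1,040,000 = ₹520,000. The remaining ₹520,000 passes to the descendants.
The descendants' portion (₹520,000) is divided into 2 shares of ₹260,000: Miko takes ₹260,000; Yolanda's ₹260,000 share passes to Yolanda's issue.
Yolanda's share (₹260,000) is divided into 2 shares of ₹130,000: Keturah and Nuria each take ₹130,000.

Keturah receives ₹130,000.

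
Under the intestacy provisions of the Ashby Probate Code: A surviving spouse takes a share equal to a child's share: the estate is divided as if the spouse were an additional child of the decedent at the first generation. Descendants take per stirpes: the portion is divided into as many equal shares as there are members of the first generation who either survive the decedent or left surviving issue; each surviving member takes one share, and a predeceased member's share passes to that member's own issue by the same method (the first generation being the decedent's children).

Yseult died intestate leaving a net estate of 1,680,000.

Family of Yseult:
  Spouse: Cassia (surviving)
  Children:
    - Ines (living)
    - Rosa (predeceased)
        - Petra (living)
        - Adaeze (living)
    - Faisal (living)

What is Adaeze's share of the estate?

Adaeze receives 210,000.

The spouse counts as an additional share at the children's level, so there are 4 primary shares of 420,000. Cassia takes one such share (420,000).
The children's combined portion (1,260,000) is divided into 3 shares of 420,000: Ines and Faisal each take 420,000; Rosa's 420,000 share passes to Rosa's issue.
Rosa's share (420,000) is divided into 2 shares of 210,000: Petra and Adaeze each take 210,000.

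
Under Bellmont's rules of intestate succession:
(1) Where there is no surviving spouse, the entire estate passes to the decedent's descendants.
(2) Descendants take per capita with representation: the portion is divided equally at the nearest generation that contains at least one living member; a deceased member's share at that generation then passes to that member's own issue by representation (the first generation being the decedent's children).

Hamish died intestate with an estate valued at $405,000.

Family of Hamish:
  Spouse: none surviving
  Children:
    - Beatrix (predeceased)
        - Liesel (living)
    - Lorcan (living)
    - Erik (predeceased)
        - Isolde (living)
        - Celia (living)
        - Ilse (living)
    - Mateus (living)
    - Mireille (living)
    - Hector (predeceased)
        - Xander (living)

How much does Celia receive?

The entire $405,000 passes to the descendants.
That amount ($405,000) is divided into 6 shares of $67,500: Lorcan, Mateus, and Mireille each take $67,500; Beatrix's $67,500 share passes to Beatrix's issue; Erik's $67,500 share passes to Erik's issue; Hector's $67,500 share passes to Hector's issue.
Beatrix's share ($67,500) passes entirely to Liesel.
Erik's share ($67,500) is divided into 3 shares of $22,500: Isolde, Celia, and Ilse each take $22,500.
Hector's share ($67,500) passes entirely to Xander.

Celia receives $22,500.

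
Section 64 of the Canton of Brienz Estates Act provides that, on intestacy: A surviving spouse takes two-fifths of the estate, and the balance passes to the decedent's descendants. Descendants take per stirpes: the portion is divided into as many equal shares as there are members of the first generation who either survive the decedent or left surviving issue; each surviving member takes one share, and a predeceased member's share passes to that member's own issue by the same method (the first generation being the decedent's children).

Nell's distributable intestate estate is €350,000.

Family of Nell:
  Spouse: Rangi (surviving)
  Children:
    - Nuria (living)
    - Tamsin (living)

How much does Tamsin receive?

Tamsin receives €105,000.

Rangi takes two-fifths of €350,000 = €140,000. The remaining €210,000 passes to the descendants.
The descendants' portion (€210,000) is divided into 2 shares of €105,000: Nuria and Tamsin each take €105,000.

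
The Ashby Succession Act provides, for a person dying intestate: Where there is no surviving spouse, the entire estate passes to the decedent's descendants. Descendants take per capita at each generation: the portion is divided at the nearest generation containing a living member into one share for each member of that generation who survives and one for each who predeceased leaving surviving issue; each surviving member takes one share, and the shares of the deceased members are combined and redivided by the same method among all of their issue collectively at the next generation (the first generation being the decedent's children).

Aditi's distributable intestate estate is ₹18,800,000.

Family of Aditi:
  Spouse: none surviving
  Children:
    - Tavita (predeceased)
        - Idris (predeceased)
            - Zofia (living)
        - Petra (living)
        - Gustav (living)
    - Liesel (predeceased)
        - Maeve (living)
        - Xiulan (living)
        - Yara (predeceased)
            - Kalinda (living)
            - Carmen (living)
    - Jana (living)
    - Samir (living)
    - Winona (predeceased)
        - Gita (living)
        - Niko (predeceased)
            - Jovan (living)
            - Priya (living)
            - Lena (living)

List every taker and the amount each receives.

Zofia: ₹705,000; Petra: ₹1,410,000; Gustav: ₹1,410,000; Maeve: ₹1,410,000; Xiulan: ₹1,410,000; Kalinda: ₹705,000; Carmen: ₹705,000; Jana: ₹3,760,000; Samir: ₹3,760,000; Gita: ₹1,410,000; Jovan: ₹705,000; Priya: ₹705,000; Lena: ₹705,000

The entire ₹18,800,000 passes to the descendants.
That amount (₹18,800,000) is divided at the children's generation into 5 shares of ₹3,760,000. Jana and Samir each take ₹3,760,000. The 3 shares of the deceased (Tavita, Liesel, and Winona) are combined into a pool of ₹11,280,000.
That pool (₹11,280,000) is divided at the grandchildren's generation into 8 shares of ₹1,410,000. Petra, Gustav, Maeve, Xiulan, and Gita each take ₹1,410,000. The 3 shares of the deceased (Idris, Yara, and Niko) are combined into a pool of ₹4,230,000.
That pool (₹4,230,000) is divided at the great-grandchildren's generation equally among Zofia, Kalinda, Carmen, Jovan, Priya, and Lena: ₹705,000 each.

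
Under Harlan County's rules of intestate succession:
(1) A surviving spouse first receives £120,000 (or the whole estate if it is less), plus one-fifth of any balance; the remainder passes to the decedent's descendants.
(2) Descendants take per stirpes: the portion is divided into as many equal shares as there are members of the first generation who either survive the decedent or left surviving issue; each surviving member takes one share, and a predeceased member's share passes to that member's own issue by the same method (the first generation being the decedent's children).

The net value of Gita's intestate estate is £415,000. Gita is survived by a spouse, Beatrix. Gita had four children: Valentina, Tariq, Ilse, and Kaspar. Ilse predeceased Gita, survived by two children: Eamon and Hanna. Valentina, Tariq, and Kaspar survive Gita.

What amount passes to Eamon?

Eamon receives £29,500.

Beatrix first takes £120,000, leaving a balance of £295,000. Beatrix then takes one-fifth of the balance (£59,000), for a total of £179,000. The remaining £236,000 passes to the descendants.
The descendants' portion (£236,000) is divided into 4 shares of £59,000: Valentina, Tariq, and Kaspar each take £59,000; Ilse's £59,000 share passes to Ilse's issue.
Ilse's share (£59,000) is divided into 2 shares of £29,500: Eamon and Hanna each take £29,500.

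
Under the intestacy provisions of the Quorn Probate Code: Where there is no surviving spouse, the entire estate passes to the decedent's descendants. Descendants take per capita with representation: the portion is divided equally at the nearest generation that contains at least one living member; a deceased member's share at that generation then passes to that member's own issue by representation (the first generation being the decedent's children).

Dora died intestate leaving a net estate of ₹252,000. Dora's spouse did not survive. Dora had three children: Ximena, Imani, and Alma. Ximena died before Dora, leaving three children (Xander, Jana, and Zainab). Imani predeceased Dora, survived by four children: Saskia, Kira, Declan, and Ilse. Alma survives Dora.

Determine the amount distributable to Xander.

The entire ₹252,000 passes to the descendants.
That amount (₹252,000) is divided into 3 shares of ₹84,000: Alma takes ₹84,000; Ximena's ₹84,000 share passes to Ximena's issue; Imani's ₹84,000 share passes to Imani's issue.
Ximena's share (₹84,000) is divided into 3 shares of ₹28,000: Xander, Jana, and Zainab each take ₹28,000.
Imani's share (₹84,000) is divided into 4 shares of ₹21,000: Saskia, Kira, Declan, and Ilse each take ₹21,000.

Xander receives ₹28,000.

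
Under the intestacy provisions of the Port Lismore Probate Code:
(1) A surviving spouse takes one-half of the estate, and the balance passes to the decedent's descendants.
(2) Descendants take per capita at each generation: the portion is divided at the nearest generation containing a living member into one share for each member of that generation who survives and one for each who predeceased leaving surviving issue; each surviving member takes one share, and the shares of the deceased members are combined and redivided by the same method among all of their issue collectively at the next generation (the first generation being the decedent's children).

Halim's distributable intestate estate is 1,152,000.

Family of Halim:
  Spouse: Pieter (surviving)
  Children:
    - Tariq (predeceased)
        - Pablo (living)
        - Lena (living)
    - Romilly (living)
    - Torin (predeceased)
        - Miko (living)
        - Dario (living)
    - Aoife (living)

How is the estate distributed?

Pieter: 576,000; Pablo: 72,000; Lena: 72,000; Romilly: 144,000; Miko: 72,000; Dario: 72,000; Aoife: 144,000

Pieter takes one-half of 1,152,000 = 576,000. The remaining 576,000 passes to the descendants.
The descendants' portion (576,000) is divided at the children's generation into 4 shares of 144,000. Romilly and Aoife each take 144,000. The 2 shares of the deceased (Tariq and Torin) are combined into a pool of 288,000.
That pool (288,000) is divided at the grandchildren's generation equally among Pablo, Lena, Miko, and Dario: 72,000 each.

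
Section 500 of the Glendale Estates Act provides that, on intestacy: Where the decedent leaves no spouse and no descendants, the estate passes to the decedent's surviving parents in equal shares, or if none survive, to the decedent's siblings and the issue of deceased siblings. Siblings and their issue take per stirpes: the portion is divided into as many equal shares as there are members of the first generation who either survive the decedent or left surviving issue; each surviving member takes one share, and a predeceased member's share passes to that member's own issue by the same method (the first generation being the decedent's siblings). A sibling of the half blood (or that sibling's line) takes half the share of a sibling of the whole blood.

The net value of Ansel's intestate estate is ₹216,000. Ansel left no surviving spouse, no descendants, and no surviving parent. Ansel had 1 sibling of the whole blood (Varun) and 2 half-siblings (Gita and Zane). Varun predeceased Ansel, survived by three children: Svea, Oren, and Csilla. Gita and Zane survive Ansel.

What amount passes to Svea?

The entire ₹216,000 passes to the siblings and their issue.
Counting each half-blood sibling's line as half a unit, there are 2 units in ₹216,000, so one unit is ₹108,000. Whole-blood lines (Varun) take ₹108,000 each; half-blood lines (Gita and Zane) take ₹54,000 each.
Varun's share (₹108,000) is divided into 3 shares of ₹36,000: Svea, Oren, and Csilla each take ₹36,000.

Svea receives ₹36,000.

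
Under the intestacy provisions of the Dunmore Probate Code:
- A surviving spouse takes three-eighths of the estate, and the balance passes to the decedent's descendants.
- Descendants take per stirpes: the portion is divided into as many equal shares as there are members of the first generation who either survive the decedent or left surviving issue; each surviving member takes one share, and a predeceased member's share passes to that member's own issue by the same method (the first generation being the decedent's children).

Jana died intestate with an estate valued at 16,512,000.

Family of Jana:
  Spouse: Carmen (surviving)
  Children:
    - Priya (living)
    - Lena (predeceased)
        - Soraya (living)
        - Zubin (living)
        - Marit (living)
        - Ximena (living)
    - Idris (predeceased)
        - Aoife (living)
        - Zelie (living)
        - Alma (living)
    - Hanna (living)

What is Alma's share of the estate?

Carmen takes three-eighths of 16,512,000 = 6,192,000. The remaining 10,320,000 passes to the descendants.
The descendants' portion (10,320,000) is divided into 4 shares of 2,580,000: Priya and Hanna each take 2,580,000; Lena's 2,580,000 share passes to Lena's issue; Idris's 2,580,000 share passes to Idris's issue.
Lena's share (2,580,000) is divided into 4 shares of 645,000: Soraya, Zubin, Marit, and Ximena each take 645,000.
Idris's share (2,580,000) is divided into 3 shares of 860,000: Aoife, Zelie, and Alma each take 860,000.

Alma receives 860,000.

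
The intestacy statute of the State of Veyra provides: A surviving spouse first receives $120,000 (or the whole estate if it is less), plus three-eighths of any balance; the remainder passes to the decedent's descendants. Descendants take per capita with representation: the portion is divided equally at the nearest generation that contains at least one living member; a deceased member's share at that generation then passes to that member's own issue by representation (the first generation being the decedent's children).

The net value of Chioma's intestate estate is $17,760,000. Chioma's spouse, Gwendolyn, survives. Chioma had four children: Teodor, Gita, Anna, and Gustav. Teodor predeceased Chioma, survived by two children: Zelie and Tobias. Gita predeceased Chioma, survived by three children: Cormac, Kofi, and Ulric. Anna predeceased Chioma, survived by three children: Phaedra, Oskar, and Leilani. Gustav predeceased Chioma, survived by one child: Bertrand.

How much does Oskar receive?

Oskar receives $1,225,000.

Gwendolyn first takes $120,000, leaving a balance of $17,640,000. Gwendolyn then takes three-eighths of the balance ($6,615,000), for a total of $6,735,000. The remaining $11,025,000 passes to the descendants.
No child survives, so the initial division is made at the grandchildren's generation.
The descendants' portion ($11,025,000) is divided into 9 shares of $1,225,000: Zelie, Tobias, Cormac, Kofi, Ulric, Phaedra, Oskar, Leilani, and Bertrand each take $1,225,000.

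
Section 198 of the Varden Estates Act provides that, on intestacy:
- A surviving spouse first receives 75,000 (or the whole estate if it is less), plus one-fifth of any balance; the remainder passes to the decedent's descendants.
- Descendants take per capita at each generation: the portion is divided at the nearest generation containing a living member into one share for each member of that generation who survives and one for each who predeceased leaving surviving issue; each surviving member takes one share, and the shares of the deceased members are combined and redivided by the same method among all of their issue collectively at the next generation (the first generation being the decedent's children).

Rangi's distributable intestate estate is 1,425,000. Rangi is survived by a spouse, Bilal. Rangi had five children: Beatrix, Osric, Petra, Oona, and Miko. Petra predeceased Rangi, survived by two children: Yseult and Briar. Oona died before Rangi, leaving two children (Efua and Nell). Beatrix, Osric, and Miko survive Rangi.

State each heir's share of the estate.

Bilal first takes 75,000, leaving a balance of 1,350,000. Bilal then takes one-fifth of the balance (270,000), for a total of 345,000. The remaining 1,080,000 passes to the descendants.
The descendants' portion (1,080,000) is divided at the children's generation into 5 shares of 216,000. Beatrix, Osric, and Miko each take 216,000. The 2 shares of the deceased (Petra and Oona) are combined into a pool of 432,000.
That pool (432,000) is divided at the grandchildren's generation equally among Yseult, Briar, Efua, and Nell: 108,000 each.

Bilal: 345,000; Beatrix: 216,000; Osric: 216,000; Yseult: 108,000; Briar: 108,000; Efua: 108,000; Nell: 108,000; Miko: 216,000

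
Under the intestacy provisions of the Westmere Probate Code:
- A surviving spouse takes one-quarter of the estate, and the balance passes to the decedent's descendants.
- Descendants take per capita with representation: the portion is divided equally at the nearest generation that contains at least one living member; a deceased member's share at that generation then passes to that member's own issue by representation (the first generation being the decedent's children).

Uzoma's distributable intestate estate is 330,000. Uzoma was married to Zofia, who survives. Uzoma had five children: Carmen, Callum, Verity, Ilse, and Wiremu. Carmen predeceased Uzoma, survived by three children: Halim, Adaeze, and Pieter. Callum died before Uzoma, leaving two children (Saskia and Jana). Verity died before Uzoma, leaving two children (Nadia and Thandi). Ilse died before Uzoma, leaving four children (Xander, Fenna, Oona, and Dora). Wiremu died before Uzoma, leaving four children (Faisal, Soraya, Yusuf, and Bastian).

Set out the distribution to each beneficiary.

Zofia takes one-quarter of 330,000 = 82,500. The remaining 247,500 passes to the descendants.
No child survives, so the initial division is made at the grandchildren's generation.
The descendants' portion (247,500) is divided into 15 shares of 16,500: Halim, Adaeze, Pieter, Saskia, Jana, Nadia, Thandi, Xander, Fenna, Oona, Dora, Faisal, Soraya, Yusuf, and Bastian each take 16,500.

Zofia: 82,500; Halim: 16,500; Adaeze: 16,500; Pieter: 16,500; Saskia: 16,500; Jana: 16,500; Nadia: 16,500; Thandi: 16,500; Xander: 16,500; Fenna: 16,500; Oona: 16,500; Dora: 16,500; Faisal: 16,500; Soraya: 16,500; Yusuf: 16,500; Bastian: 16,500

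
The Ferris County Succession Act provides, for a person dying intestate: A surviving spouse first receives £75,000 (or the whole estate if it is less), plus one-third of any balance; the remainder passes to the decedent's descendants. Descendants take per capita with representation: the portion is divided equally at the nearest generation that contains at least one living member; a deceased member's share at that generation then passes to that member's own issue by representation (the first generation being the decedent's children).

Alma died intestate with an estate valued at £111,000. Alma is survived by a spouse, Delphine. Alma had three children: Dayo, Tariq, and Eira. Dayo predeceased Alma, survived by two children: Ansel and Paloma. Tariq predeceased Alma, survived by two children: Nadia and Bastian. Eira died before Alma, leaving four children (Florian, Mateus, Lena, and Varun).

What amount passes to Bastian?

Delphine first takes £75,000, leaving a balance of £36,000. Delphine then takes one-third of the balance (£12,000), for a total of £87,000. The remaining £24,000 passes to the descendants.
No child survives, so the initial division is made at the grandchildren's generation.
The descendants' portion (£24,000) is divided into 8 shares of £3,000: Ansel, Paloma, Nadia, Bastian, Florian, Mateus, Lena, and Varun each take £3,000.

Bastian receives £3,000.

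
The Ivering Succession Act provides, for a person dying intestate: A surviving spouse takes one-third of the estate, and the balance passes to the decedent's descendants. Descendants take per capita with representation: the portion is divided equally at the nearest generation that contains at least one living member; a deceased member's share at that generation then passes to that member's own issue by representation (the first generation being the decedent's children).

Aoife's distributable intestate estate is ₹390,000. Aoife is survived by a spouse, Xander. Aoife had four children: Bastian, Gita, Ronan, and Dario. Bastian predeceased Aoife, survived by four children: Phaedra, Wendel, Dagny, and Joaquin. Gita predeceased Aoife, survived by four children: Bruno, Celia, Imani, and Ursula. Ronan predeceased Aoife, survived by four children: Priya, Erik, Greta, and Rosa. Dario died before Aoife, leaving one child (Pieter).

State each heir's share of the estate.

Xander: ₹130,000; Phaedra: ₹20,000; Wendel: ₹20,000; Dagny: ₹20,000; Joaquin: ₹20,000; Bruno: ₹20,000; Celia: ₹20,000; Imani: ₹20,000; Ursula: ₹20,000; Priya: ₹20,000; Erik: ₹20,000; Greta: ₹20,000; Rosa: ₹20,000; Pieter: ₹20,000

Xander takes one-third of ₹390,000 = ₹130,000. The remaining ₹260,000 passes to the descendants.
No child survives, so the initial division is made at the grandchildren's generation.
The descendants' portion (₹260,000) is divided into 13 shares of ₹20,000: Phaedra, Wendel, Dagny, Joaquin, Bruno, Celia, Imani, Ursula, Priya, Erik, Greta, Rosa, and Pieter each take ₹20,000.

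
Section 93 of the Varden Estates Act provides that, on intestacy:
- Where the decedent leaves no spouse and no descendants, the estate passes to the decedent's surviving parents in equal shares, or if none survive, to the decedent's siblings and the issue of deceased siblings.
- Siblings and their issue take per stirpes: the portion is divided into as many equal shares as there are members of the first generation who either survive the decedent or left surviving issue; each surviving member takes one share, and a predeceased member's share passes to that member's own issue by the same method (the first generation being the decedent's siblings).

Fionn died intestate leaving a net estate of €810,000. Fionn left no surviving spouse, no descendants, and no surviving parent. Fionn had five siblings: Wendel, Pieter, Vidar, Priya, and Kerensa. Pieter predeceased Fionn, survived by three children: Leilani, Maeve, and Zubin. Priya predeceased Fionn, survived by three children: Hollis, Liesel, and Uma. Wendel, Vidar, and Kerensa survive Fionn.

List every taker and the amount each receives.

Wendel: €162,000; Leilani: €54,000; Maeve: €54,000; Zubin: €54,000; Vidar: €162,000; Hollis: €54,000; Liesel: €54,000; Uma: €54,000; Kerensa: €162,000

The entire €810,000 passes to the siblings and their issue.
That amount (€810,000) is divided into 5 shares of €162,000: Wendel, Vidar, and Kerensa each take €162,000; Pieter's €162,000 share passes to Pieter's issue; Priya's €162,000 share passes to Priya's issue.
Pieter's share (€162,000) is divided into 3 shares of €54,000: Leilani, Maeve, and Zubin each take €54,000.
Priya's share (€162,000) is divided into 3 shares of €54,000: Hollis, Liesel, and Uma each take €54,000.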